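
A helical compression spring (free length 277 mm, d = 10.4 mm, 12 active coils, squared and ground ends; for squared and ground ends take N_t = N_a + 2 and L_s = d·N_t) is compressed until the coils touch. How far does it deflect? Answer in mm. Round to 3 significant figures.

N_t = 14; L_s = 10.4·14 = 145.6 mm
δ_solid = L₀ − L_s = 277 − 145.6 = 131.4 mm

131 mm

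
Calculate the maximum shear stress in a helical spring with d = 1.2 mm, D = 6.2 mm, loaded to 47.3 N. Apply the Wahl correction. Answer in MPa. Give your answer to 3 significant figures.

561 MPa

Spring index C = D/d = 6.2/1.2 = 5.1667
K_W = (4C−1)/(4C−4) + 0.615/C = 19.667/16.667 + 0.1190 = 1.2990
τ₀ = 8FD/(πd³) = 8·47.3·6.2/(π·1.2³) = 2346.08/5.4287 = 432.16 MPa
τ_max = K·τ₀ = 1.2990 × 432.16 = 561.4 MPa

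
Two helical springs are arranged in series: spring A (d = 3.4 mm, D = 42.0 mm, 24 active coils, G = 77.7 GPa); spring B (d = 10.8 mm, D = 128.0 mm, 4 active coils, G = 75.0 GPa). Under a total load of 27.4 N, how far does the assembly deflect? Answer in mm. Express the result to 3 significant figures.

39.3 mm

k_A = Gd⁴/(8D³N_a) = (77.7×10³)(3.4⁴)/(8·42.0³·24) = 0.72994 N/mm
k_B = Gd⁴/(8D³N_a) = (75.0×10³)(10.8⁴)/(8·128.0³·4) = 15.205 N/mm
Series: 1/k_eq = 1/0.72994 + 1/15.205 = 1.4357; k_eq = 0.6965 N/mm
δ = F/k_eq = 27.4/0.6965 = 39.339 mm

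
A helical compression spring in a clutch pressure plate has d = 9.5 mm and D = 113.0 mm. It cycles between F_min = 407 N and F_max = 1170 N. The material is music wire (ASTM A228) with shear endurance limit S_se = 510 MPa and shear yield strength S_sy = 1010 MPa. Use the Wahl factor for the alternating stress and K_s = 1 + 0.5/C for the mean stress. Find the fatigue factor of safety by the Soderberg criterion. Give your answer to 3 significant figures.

1.80

C = D/d = 113.0/9.5 = 11.8947; K_W = (4C−1)/(4C−4)+0.615/C = 1.1205; K_s = 1+0.5/C = 1.0420
F_a = (F_max−F_min)/2 = 381.5 N; F_m = (F_max+F_min)/2 = 788.5 N
τ_a = K_W·8F_aD/(πd³) = 1.1205 × 128.04 = 143.47 MPa
τ_m = K_s·8F_mD/(πd³) = 1.0420 × 264.64 = 275.76 MPa
Soderberg: 1/n_f = τ_a/S_se + τ_m/S_sy = 143.47/510 + 275.76/1010 = 0.28132 + 0.27303 = 0.55435
n_f = 1/0.55435 = 1.804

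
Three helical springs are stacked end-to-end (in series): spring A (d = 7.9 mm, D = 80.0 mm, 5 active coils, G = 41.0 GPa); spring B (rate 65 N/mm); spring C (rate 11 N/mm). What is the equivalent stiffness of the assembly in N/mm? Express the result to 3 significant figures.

4.26 N/mm

k_A = Gd⁴/(8D³N_a) = (41.0×10³)(7.9⁴)/(8·80.0³·5) = 7.7976 N/mm
Series: 1/k_eq = 1/7.7976 + 1/65 + 1/11 = 0.23454; k_eq = 4.2637 N/mm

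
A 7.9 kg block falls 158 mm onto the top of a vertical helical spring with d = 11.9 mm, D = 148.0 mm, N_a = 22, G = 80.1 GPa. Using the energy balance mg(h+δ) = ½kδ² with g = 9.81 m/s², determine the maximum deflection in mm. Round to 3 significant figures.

125 mm

k = Gd⁴/(8D³N_a) = (80.1×10³)(11.9⁴)/(8·148.0³·22) = 2.8153 N/mm
W = mg = 7.9 × 9.81 = 77.499 N
½kδ² − Wδ − Wh = 0 → δ = (W + √(W² + 2kWh))/k
δ = (77.499 + √(6006.1 + 68945.5))/2.8153 = (77.499 + 273.77)/2.8153 = 124.77 mm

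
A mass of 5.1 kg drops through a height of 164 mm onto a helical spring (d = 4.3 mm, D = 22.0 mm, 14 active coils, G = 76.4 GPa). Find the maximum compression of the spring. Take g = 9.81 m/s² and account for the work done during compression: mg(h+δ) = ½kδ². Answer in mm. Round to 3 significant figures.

29.8 mm

k = Gd⁴/(8D³N_a) = (76.4×10³)(4.3⁴)/(8·22.0³·14) = 21.902 N/mm
W = mg = 5.1 × 9.81 = 50.031 N
½kδ² − Wδ − Wh = 0 → δ = (W + √(W² + 2kWh))/k
δ = (50.031 + √(2503.1 + 359413))/21.902 = (50.031 + 601.59)/21.902 = 29.752 mm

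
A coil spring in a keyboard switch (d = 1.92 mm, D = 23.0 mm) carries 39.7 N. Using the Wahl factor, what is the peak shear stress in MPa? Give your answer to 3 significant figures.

Spring index C = D/d = 23.0/1.92 = 11.9792
K_W = (4C−1)/(4C−4) + 0.615/C = 46.917/43.917 + 0.0513 = 1.1197
τ₀ = 8FD/(πd³) = 8·39.7·23.0/(π·1.92³) = 7304.8/22.236 = 328.51 MPa
τ_max = K·τ₀ = 1.1197 × 328.51 = 367.82 MPa

368 MPa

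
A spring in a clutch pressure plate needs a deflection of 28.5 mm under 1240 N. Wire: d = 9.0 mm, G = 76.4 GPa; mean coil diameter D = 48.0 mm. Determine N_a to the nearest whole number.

13

Required rate k = F/δ = 1240/28.5 = 43.509 N/mm
N_a = Gd⁴/(8D³k) = (76.4×10³ × 9.0⁴)/(8 × 48.0³ × 43.509)
    = 5.0126e+08 / 3.84938e+07 = 13.02 → 13 coils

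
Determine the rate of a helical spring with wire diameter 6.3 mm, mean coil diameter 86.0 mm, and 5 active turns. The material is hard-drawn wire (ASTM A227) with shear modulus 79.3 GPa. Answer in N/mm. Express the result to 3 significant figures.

4.91 N/mm

k = Gd⁴/(8D³N_a) = (79.3×10³ × 6.3⁴) / (8 × 86.0³ × 5)
  = 1.24921e+08 / 2.54422e+07 = 4.91 N/mm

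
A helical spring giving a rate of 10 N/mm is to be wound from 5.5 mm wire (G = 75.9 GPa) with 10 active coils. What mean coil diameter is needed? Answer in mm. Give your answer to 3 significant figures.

44.3 mm

D = (Gd⁴/(8N_a·k))^(1/3) = (75.9×10³·5.5⁴/(8·10·10))^(1/3)
  = (86816.6)^(1/3) = 44.2793 mm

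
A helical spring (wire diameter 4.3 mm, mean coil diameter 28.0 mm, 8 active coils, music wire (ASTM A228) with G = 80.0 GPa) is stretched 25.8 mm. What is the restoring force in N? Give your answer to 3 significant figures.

k = Gd⁴/(8D³N_a) = (80.0×10³)(4.3⁴)/(8·28.0³·8) = 19.467 N/mm
F = k·δ = 19.467 × 25.8 = 502.26 N

502 N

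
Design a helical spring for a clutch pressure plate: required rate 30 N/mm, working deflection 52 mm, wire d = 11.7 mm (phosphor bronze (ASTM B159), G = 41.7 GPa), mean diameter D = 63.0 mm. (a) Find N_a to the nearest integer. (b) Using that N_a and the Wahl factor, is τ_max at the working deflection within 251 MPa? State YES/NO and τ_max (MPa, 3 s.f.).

N_a = Gd⁴/(8D³k) = (41.7×10³)(11.7⁴)/(8·63.0³·30) = 13.02 → N_a = 13
Actual rate k = Gd⁴/(8D³·13) = 30.049 N/mm
Working load F = kδ = 30.049·52 = 1562.5 N
C = 63.0/11.7 = 5.3846; K_W = (4C−1)/(4C−4)+0.615/C = 1.2853
τ_max = K_W·8FD/(πd³) = 1.2853·156.51 = 201.16 MPa
τ_max ≤ 251 MPa → acceptable

(a) 13 coils; (b) YES, τ_max = 201 MPa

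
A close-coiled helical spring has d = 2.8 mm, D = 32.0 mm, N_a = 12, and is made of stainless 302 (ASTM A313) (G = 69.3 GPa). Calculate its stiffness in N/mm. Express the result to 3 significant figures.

k = Gd⁴/(8D³N_a) = (69.3×10³ × 2.8⁴) / (8 × 32.0³ × 12)
  = 4.25957e+06 / 3.14573e+06 = 1.3541 N/mm

1.35 N/mm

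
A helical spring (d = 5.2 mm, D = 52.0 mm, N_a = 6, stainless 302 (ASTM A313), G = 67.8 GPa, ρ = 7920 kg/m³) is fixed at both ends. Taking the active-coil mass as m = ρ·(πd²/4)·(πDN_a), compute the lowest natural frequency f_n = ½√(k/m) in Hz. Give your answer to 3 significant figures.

106 Hz

k = Gd⁴/(8D³N_a) = (67.8×10³)(5.2⁴)/(8·52.0³·6) = 7.345 N/mm = 7345 N/m
Wire length L = πDN_a = π·52.0·6 = 980.18 mm
m = ρ·(πd²/4)·L = 7920 × 21.237×10⁻⁶ m² × 0.98018 m = 0.16486 kg
f_n = ½√(k/m) = 0.5·√(7345/0.16486) = 0.5·√(44552) = 105.54 Hz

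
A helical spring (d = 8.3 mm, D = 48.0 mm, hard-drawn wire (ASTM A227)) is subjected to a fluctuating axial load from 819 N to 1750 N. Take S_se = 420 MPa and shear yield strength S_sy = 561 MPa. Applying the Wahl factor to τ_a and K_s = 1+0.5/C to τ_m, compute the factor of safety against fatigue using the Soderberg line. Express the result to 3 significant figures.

C = D/d = 48.0/8.3 = 5.7831; K_W = (4C−1)/(4C−4)+0.615/C = 1.2631; K_s = 1+0.5/C = 1.0865
F_a = (F_max−F_min)/2 = 465.5 N; F_m = (F_max+F_min)/2 = 1284.5 N
τ_a = K_W·8F_aD/(πd³) = 1.2631 × 99.51 = 125.7 MPa
τ_m = K_s·8F_mD/(πd³) = 1.0865 × 274.59 = 298.33 MPa
Soderberg: 1/n_f = τ_a/S_se + τ_m/S_sy = 125.7/420 + 298.33/561 = 0.29928 + 0.53178 = 0.83105
n_f = 1/0.83105 = 1.203

1.20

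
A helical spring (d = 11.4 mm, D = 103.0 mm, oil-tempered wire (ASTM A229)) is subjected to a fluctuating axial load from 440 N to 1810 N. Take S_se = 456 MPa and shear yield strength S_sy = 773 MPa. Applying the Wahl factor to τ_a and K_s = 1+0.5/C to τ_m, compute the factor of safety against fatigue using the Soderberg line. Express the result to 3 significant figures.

1.72

C = D/d = 103.0/11.4 = 9.0351; K_W = (4C−1)/(4C−4)+0.615/C = 1.1614; K_s = 1+0.5/C = 1.0553
F_a = (F_max−F_min)/2 = 685 N; F_m = (F_max+F_min)/2 = 1125 N
τ_a = K_W·8F_aD/(πd³) = 1.1614 × 121.27 = 140.84 MPa
τ_m = K_s·8F_mD/(πd³) = 1.0553 × 199.17 = 210.19 MPa
Soderberg: 1/n_f = τ_a/S_se + τ_m/S_sy = 140.84/456 + 210.19/773 = 0.30887 + 0.27191 = 0.58078
n_f = 1/0.58078 = 1.722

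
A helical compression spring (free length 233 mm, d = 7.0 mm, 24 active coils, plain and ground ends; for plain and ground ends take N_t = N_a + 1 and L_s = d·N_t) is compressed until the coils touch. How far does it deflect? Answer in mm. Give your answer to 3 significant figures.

58.0 mm

N_t = 25; L_s = 7.0·25 = 175 mm
δ_solid = L₀ − L_s = 233 − 175 = 58 mm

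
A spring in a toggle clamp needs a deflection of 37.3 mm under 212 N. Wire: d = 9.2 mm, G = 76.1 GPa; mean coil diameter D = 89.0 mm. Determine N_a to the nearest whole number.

17

Required rate k = F/δ = 212/37.3 = 5.6836 N/mm
N_a = Gd⁴/(8D³k) = (76.1×10³ × 9.2⁴)/(8 × 89.0³ × 5.6836)
    = 5.45175e+08 / 3.20544e+07 = 17.01 → 17 coils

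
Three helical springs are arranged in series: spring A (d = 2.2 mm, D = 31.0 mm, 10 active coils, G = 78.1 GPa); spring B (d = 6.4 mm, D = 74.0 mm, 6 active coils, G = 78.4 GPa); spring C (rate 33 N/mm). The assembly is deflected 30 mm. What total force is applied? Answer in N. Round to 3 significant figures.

20.3 N

k_A = Gd⁴/(8D³N_a) = (78.1×10³)(2.2⁴)/(8·31.0³·10) = 0.76766 N/mm
k_B = Gd⁴/(8D³N_a) = (78.4×10³)(6.4⁴)/(8·74.0³·6) = 6.7624 N/mm
Series: 1/k_eq = 1/0.76766 + 1/6.7624 + 1/33 = 1.4808; k_eq = 0.67529 N/mm
F = k_eq·δ = 0.67529·30 = 20.259 N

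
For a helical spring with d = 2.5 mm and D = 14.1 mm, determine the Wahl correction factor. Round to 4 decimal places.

C = D/d = 14.1/2.5 = 5.6400
K_W = (4C−1)/(4C−4) + 0.615/C = 21.560/18.560 + 0.1090 = 1.2707

1.2707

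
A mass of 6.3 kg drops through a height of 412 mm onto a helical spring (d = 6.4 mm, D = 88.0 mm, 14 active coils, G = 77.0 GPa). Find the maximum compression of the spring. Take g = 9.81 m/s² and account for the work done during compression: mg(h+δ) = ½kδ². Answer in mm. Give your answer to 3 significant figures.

k = Gd⁴/(8D³N_a) = (77.0×10³)(6.4⁴)/(8·88.0³·14) = 1.6926 N/mm
W = mg = 6.3 × 9.81 = 61.803 N
½kδ² − Wδ − Wh = 0 → δ = (W + √(W² + 2kWh))/k
δ = (61.803 + √(3819.6 + 86194.9))/1.6926 = (61.803 + 300.02)/1.6926 = 213.77 mm

214 mm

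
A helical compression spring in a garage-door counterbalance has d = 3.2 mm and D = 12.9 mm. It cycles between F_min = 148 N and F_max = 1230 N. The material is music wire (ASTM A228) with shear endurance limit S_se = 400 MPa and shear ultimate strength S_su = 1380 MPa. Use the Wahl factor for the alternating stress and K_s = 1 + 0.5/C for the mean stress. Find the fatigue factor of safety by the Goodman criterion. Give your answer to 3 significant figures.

0.406

C = D/d = 12.9/3.2 = 4.0312; K_W = (4C−1)/(4C−4)+0.615/C = 1.4000; K_s = 1+0.5/C = 1.1240
F_a = (F_max−F_min)/2 = 541 N; F_m = (F_max+F_min)/2 = 689 N
τ_a = K_W·8F_aD/(πd³) = 1.4000 × 542.35 = 759.28 MPa
τ_m = K_s·8F_mD/(πd³) = 1.1240 × 690.72 = 776.39 MPa
Goodman: 1/n_f = τ_a/S_se + τ_m/S_su = 759.28/400 + 776.39/1380 = 1.89819 + 0.56260 = 2.4608
n_f = 1/2.4608 = 0.4064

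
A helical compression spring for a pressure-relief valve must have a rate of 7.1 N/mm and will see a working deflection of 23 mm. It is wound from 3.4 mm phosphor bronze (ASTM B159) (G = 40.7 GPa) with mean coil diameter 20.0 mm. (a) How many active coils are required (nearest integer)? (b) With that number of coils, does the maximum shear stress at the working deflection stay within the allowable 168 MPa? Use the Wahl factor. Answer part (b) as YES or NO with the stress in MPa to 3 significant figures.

(a) 12 coils; (b) NO, τ_max = 266 MPa

N_a = Gd⁴/(8D³k) = (40.7×10³)(3.4⁴)/(8·20.0³·7.1) = 11.97 → N_a = 12
Actual rate k = Gd⁴/(8D³·12) = 7.0819 N/mm
Working load F = kδ = 7.0819·23 = 162.88 N
C = 20.0/3.4 = 5.8824; K_W = (4C−1)/(4C−4)+0.615/C = 1.2582
τ_max = K_W·8FD/(πd³) = 1.2582·211.06 = 265.55 MPa
τ_max > 168 MPa → exceeds allowable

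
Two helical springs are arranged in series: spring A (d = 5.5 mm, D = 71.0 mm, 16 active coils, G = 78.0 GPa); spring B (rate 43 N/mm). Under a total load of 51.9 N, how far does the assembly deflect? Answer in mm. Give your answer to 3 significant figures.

34.5 mm

k_A = Gd⁴/(8D³N_a) = (78.0×10³)(5.5⁴)/(8·71.0³·16) = 1.558 N/mm
Series: 1/k_eq = 1/1.558 + 1/43 = 0.66511; k_eq = 1.5035 N/mm
δ = F/k_eq = 51.9/1.5035 = 34.519 mm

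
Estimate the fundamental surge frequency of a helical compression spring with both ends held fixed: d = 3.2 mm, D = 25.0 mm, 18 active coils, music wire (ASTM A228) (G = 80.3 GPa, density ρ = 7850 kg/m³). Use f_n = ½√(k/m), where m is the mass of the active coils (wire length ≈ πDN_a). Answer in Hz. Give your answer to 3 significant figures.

102 Hz

k = Gd⁴/(8D³N_a) = (80.3×10³)(3.2⁴)/(8·25.0³·18) = 3.7423 N/mm = 3742.3 N/m
Wire length L = πDN_a = π·25.0·18 = 1413.7 mm
m = ρ·(πd²/4)·L = 7850 × 8.0425×10⁻⁶ m² × 1.4137 m = 0.089253 kg
f_n = ½√(k/m) = 0.5·√(3742.3/0.089253) = 0.5·√(41929) = 102.38 Hz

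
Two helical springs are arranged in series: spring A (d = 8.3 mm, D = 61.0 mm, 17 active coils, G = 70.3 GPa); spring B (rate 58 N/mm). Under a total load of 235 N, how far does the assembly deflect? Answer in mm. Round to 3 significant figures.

25.8 mm

k_A = Gd⁴/(8D³N_a) = (70.3×10³)(8.3⁴)/(8·61.0³·17) = 10.808 N/mm
Series: 1/k_eq = 1/10.808 + 1/58 = 0.10977; k_eq = 9.1102 N/mm
δ = F/k_eq = 235/9.1102 = 25.795 mm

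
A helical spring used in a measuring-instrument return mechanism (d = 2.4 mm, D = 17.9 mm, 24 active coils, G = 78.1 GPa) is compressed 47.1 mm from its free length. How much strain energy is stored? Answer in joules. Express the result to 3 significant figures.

2.61 J

k = Gd⁴/(8D³N_a) = (78.1×10³)(2.4⁴)/(8·17.9³·24) = 2.3531 N/mm
U = ½kδ² = 0.5 × 2.3531 × 47.1² = 2610 N·mm = 2.61 J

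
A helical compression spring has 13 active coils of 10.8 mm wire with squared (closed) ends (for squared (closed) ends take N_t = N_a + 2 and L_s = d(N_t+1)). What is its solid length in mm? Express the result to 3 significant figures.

squared (closed) ends: N_t = N_a + 2 = 13 + 2 = 15
L_s = d·(N_t+1) = 10.8 × 16 = 172.8 mm

173 mm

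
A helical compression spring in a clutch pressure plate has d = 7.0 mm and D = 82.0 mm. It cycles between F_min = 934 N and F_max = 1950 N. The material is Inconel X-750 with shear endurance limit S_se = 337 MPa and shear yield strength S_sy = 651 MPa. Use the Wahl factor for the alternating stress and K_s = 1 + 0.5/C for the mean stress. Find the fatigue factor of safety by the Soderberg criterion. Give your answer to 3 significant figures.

C = D/d = 82.0/7.0 = 11.7143; K_W = (4C−1)/(4C−4)+0.615/C = 1.1225; K_s = 1+0.5/C = 1.0427
F_a = (F_max−F_min)/2 = 508 N; F_m = (F_max+F_min)/2 = 1442 N
τ_a = K_W·8F_aD/(πd³) = 1.1225 × 309.26 = 347.14 MPa
τ_m = K_s·8F_mD/(πd³) = 1.0427 × 877.86 = 915.33 MPa
Soderberg: 1/n_f = τ_a/S_se + τ_m/S_sy = 347.14/337 + 915.33/651 = 1.03010 + 1.40604 = 2.4361
n_f = 1/2.4361 = 0.4105

0.410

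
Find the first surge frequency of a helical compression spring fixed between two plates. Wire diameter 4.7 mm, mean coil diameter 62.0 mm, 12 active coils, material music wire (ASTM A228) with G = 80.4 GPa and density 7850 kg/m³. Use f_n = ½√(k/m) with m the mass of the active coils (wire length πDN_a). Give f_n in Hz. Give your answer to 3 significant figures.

k = Gd⁴/(8D³N_a) = (80.4×10³)(4.7⁴)/(8·62.0³·12) = 1.7148 N/mm = 1714.8 N/m
Wire length L = πDN_a = π·62.0·12 = 2337.3 mm
m = ρ·(πd²/4)·L = 7850 × 17.349×10⁻⁶ m² × 2.3373 m = 0.31833 kg
f_n = ½√(k/m) = 0.5·√(1714.8/0.31833) = 0.5·√(5386.7) = 36.697 Hz

36.7 Hz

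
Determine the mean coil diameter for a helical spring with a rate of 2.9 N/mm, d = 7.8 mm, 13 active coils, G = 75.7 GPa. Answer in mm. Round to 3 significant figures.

D = (Gd⁴/(8N_a·k))^(1/3) = (75.7×10³·7.8⁴/(8·13·2.9))^(1/3)
  = (929058)^(1/3) = 97.5770 mm

97.6 mm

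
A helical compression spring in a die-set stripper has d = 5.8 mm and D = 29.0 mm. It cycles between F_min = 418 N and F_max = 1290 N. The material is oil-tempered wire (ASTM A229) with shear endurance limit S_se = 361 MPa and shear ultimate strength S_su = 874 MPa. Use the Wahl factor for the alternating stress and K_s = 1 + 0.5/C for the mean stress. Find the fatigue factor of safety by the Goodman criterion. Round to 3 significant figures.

0.994

C = D/d = 29.0/5.8 = 5.0000; K_W = (4C−1)/(4C−4)+0.615/C = 1.3105; K_s = 1+0.5/C = 1.1000
F_a = (F_max−F_min)/2 = 436 N; F_m = (F_max+F_min)/2 = 854 N
τ_a = K_W·8F_aD/(πd³) = 1.3105 × 165.02 = 216.26 MPa
τ_m = K_s·8F_mD/(πd³) = 1.1000 × 323.23 = 355.55 MPa
Goodman: 1/n_f = τ_a/S_se + τ_m/S_su = 216.26/361 + 355.55/874 = 0.59906 + 0.40681 = 1.0059
n_f = 1/1.0059 = 0.9942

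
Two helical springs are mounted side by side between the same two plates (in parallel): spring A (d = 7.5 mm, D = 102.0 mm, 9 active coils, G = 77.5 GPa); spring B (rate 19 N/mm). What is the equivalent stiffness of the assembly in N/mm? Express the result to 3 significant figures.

k_A = Gd⁴/(8D³N_a) = (77.5×10³)(7.5⁴)/(8·102.0³·9) = 3.2093 N/mm
Parallel: k_eq = 3.2093 + 19 = 22.209 N/mm

22.2 N/mm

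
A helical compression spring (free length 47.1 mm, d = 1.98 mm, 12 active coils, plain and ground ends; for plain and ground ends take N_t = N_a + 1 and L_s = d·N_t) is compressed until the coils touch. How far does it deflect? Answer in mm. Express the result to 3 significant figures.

N_t = 13; L_s = 1.98·13 = 25.74 mm
δ_solid = L₀ − L_s = 47.1 − 25.74 = 21.36 mm

21.4 mm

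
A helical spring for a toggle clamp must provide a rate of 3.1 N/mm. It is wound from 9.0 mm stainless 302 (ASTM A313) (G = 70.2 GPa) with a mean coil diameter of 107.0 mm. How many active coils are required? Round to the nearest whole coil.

15

N_a = Gd⁴/(8D³k) = (70.2×10³ × 9.0⁴)/(8 × 107.0³ × 3.1)
    = 4.60582e+08 / 3.03811e+07 = 15.16 → 15 coils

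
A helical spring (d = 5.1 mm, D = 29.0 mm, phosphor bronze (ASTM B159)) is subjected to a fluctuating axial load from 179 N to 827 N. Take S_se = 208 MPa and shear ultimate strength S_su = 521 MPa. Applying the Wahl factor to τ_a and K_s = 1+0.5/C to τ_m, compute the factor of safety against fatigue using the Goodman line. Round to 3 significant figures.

C = D/d = 29.0/5.1 = 5.6863; K_W = (4C−1)/(4C−4)+0.615/C = 1.2682; K_s = 1+0.5/C = 1.0879
F_a = (F_max−F_min)/2 = 324 N; F_m = (F_max+F_min)/2 = 503 N
τ_a = K_W·8F_aD/(πd³) = 1.2682 × 180.37 = 228.75 MPa
τ_m = K_s·8F_mD/(πd³) = 1.0879 × 280.02 = 304.65 MPa
Goodman: 1/n_f = τ_a/S_se + τ_m/S_su = 228.75/208 + 304.65/521 = 1.09976 + 0.58474 = 1.6845
n_f = 1/1.6845 = 0.5937

0.594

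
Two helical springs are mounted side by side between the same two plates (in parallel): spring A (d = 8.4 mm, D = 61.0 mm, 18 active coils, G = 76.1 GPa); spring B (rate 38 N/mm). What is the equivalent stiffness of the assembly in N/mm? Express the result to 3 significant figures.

k_A = Gd⁴/(8D³N_a) = (76.1×10³)(8.4⁴)/(8·61.0³·18) = 11.592 N/mm
Parallel: k_eq = 11.592 + 38 = 49.592 N/mm

49.6 N/mm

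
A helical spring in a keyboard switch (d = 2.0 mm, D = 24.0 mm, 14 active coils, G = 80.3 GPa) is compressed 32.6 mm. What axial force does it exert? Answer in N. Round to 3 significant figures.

27.1 N

k = Gd⁴/(8D³N_a) = (80.3×10³)(2.0⁴)/(8·24.0³·14) = 0.82982 N/mm
F = k·δ = 0.82982 × 32.6 = 27.052 N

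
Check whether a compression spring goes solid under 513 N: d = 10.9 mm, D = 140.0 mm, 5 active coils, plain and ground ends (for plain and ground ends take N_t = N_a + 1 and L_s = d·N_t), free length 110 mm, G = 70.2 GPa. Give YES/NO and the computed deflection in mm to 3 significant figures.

YES, δ = 56.8 mm

k = Gd⁴/(8D³N_a) = (70.2×10³)(10.9⁴)/(8·140.0³·5) = 9.0282 N/mm
N_t = 6; L_s = 10.9·6 = 65.4 mm; δ_solid = L₀ − L_s = 110 − 65.4 = 44.6 mm
δ = F/k = 513/9.0282 = 56.822 mm
δ ≥ δ_solid → spring goes solid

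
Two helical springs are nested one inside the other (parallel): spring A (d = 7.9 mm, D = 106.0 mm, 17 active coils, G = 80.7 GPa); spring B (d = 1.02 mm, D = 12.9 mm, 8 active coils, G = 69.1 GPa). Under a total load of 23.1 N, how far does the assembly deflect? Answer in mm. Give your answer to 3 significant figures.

k_A = Gd⁴/(8D³N_a) = (80.7×10³)(7.9⁴)/(8·106.0³·17) = 1.9406 N/mm
k_B = Gd⁴/(8D³N_a) = (69.1×10³)(1.02⁴)/(8·12.9³·8) = 0.54441 N/mm
Parallel: k_eq = 1.9406 + 0.54441 = 2.485 N/mm
δ = F/k_eq = 23.1/2.485 = 9.2959 mm

9.30 mm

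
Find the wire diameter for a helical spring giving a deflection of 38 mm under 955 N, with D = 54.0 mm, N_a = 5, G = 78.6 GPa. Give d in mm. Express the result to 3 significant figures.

6.70 mm

Required rate k = F/δ = 955/38 = 25.132 N/mm
d = (8D³N_a·k / G)^(1/4) = (8·54.0³·5·25.132 / (78.6×10³))^0.25
  = (2013.9)^0.25 = 6.6990 mm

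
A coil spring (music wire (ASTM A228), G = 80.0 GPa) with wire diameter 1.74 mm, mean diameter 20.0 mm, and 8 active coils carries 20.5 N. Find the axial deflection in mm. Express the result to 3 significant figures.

k = Gd⁴/(8D³N_a) = (80.0×10³)(1.74⁴)/(8·20.0³·8) = 1.4322 N/mm
δ = F/k = 20.5 / 1.4322 = 14.313 mm

14.3 mm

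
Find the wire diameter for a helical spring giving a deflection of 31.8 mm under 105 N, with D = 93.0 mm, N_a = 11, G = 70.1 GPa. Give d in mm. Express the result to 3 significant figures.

7.60 mm

Required rate k = F/δ = 105/31.8 = 3.3019 N/mm
d = (8D³N_a·k / G)^(1/4) = (8·93.0³·11·3.3019 / (70.1×10³))^0.25
  = (3334.1)^0.25 = 7.5988 mm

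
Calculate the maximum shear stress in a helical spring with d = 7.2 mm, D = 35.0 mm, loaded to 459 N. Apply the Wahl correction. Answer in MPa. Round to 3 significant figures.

Spring index C = D/d = 35.0/7.2 = 4.8611
K_W = (4C−1)/(4C−4) + 0.615/C = 18.444/15.444 + 0.1265 = 1.3208
τ₀ = 8FD/(πd³) = 8·459·35.0/(π·7.2³) = 128520/1172.6 = 109.6 MPa
τ_max = K·τ₀ = 1.3208 × 109.6 = 144.76 MPa

145 MPa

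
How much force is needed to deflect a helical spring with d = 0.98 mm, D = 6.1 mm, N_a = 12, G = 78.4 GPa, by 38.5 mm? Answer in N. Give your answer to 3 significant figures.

k = Gd⁴/(8D³N_a) = (78.4×10³)(0.98⁴)/(8·6.1³·12) = 3.3186 N/mm
F = k·δ = 3.3186 × 38.5 = 127.77 N

128 N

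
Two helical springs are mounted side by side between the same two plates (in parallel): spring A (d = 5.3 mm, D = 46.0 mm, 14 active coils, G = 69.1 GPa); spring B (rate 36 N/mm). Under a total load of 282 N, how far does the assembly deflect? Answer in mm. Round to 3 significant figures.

6.88 mm

k_A = Gd⁴/(8D³N_a) = (69.1×10³)(5.3⁴)/(8·46.0³·14) = 5.0014 N/mm
Parallel: k_eq = 5.0014 + 36 = 41.001 N/mm
δ = F/k_eq = 282/41.001 = 6.8778 mm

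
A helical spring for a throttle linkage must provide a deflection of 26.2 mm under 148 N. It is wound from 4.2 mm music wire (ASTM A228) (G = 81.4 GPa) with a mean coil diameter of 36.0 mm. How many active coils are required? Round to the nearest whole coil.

12

Required rate k = F/δ = 148/26.2 = 5.6489 N/mm
N_a = Gd⁴/(8D³k) = (81.4×10³ × 4.2⁴)/(8 × 36.0³ × 5.6489)
    = 2.53292e+07 / 2.10842e+06 = 12.01 → 12 coils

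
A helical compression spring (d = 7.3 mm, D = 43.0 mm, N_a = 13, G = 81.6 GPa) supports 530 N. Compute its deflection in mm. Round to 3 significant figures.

18.9 mm

k = Gd⁴/(8D³N_a) = (81.6×10³)(7.3⁴)/(8·43.0³·13) = 28.025 N/mm
δ = F/k = 530 / 28.025 = 18.912 mm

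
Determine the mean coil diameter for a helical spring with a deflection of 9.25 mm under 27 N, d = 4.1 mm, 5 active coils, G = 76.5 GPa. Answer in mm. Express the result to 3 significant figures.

Required rate k = F/δ = 27/9.25 = 2.9189 N/mm
D = (Gd⁴/(8N_a·k))^(1/3) = (76.5×10³·4.1⁴/(8·5·2.9189))^(1/3)
  = (185146)^(1/3) = 56.9952 mm

57.0 mm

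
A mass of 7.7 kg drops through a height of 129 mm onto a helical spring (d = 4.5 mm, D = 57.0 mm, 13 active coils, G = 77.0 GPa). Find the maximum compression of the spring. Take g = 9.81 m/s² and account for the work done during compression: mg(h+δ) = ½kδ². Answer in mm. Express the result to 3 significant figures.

164 mm

k = Gd⁴/(8D³N_a) = (77.0×10³)(4.5⁴)/(8·57.0³·13) = 1.6394 N/mm
W = mg = 7.7 × 9.81 = 75.537 N
½kδ² − Wδ − Wh = 0 → δ = (W + √(W² + 2kWh))/k
δ = (75.537 + √(5705.8 + 31949.4))/1.6394 = (75.537 + 194.05)/1.6394 = 164.44 mm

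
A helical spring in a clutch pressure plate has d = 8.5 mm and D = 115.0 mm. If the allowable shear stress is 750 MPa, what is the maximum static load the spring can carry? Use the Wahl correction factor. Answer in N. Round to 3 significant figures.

1420 N

C = D/d = 115.0/8.5 = 13.5294
K_W = (4C−1)/(4C−4) + 0.615/C = 53.118/50.118 + 0.0455 = 1.1053
τ_max = K·8FD/(πd³) → F_max = τ_allow·πd³/(8DK)
F_max = 750·π·8.5³/(8·115.0·1.1053) = 1.447e+06/1016.9 = 1423 N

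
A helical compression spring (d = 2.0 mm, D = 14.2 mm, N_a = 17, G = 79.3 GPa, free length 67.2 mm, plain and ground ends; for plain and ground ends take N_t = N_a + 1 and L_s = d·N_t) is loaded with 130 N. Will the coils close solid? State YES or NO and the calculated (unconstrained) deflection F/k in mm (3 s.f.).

k = Gd⁴/(8D³N_a) = (79.3×10³)(2.0⁴)/(8·14.2³·17) = 3.2583 N/mm
N_t = 18; L_s = 2.0·18 = 36 mm; δ_solid = L₀ − L_s = 67.2 − 36 = 31.2 mm
δ = F/k = 130/3.2583 = 39.898 mm
δ ≥ δ_solid → spring goes solid

YES, δ = 39.9 mm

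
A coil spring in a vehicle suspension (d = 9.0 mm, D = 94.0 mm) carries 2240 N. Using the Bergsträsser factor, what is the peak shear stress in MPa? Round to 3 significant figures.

830 MPa

Spring index C = D/d = 94.0/9.0 = 10.4444
K_B = (4C+2)/(4C−3) = 43.778/38.778 = 1.1289
τ₀ = 8FD/(πd³) = 8·2240·94.0/(π·9.0³) = 1.68448e+06/2290.2 = 735.51 MPa
τ_max = K·τ₀ = 1.1289 × 735.51 = 830.35 MPa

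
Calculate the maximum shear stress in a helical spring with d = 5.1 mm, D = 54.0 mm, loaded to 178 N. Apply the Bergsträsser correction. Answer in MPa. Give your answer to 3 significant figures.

208 MPa

Spring index C = D/d = 54.0/5.1 = 10.5882
K_B = (4C+2)/(4C−3) = 44.353/39.353 = 1.1271
τ₀ = 8FD/(πd³) = 8·178·54.0/(π·5.1³) = 76896/416.74 = 184.52 MPa
τ_max = K·τ₀ = 1.1271 × 184.52 = 207.96 MPa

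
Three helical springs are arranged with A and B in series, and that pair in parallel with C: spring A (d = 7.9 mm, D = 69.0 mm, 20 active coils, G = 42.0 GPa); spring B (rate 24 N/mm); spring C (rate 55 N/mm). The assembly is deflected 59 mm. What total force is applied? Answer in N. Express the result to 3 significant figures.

3410 N

k_A = Gd⁴/(8D³N_a) = (42.0×10³)(7.9⁴)/(8·69.0³·20) = 3.1124 N/mm
Springs A,B series: k_AB = 1/(1/3.1124+1/24) = 2.7551 N/mm; parallel with C: k_eq = 2.7551+55 = 57.755 N/mm
F = k_eq·δ = 57.755·59 = 3407.5 N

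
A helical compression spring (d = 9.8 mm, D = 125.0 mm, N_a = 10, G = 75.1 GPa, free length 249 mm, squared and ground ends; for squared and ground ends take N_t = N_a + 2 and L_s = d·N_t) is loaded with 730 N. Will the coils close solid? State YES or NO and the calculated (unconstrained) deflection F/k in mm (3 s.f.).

YES, δ = 165 mm

k = Gd⁴/(8D³N_a) = (75.1×10³)(9.8⁴)/(8·125.0³·10) = 4.4333 N/mm
N_t = 12; L_s = 9.8·12 = 117.6 mm; δ_solid = L₀ − L_s = 249 − 117.6 = 131.4 mm
δ = F/k = 730/4.4333 = 164.66 mm
δ ≥ δ_solid → spring goes solid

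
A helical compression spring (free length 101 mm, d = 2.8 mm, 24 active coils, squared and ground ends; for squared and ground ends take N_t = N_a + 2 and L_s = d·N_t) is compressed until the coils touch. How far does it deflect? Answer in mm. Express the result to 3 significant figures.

28.2 mm

N_t = 26; L_s = 2.8·26 = 72.8 mm
δ_solid = L₀ − L_s = 101 − 72.8 = 28.2 mm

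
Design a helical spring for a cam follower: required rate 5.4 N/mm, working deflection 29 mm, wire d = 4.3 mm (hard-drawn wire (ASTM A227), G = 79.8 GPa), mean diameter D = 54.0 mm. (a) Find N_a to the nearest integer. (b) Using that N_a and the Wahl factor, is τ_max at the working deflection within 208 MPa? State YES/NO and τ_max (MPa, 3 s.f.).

N_a = Gd⁴/(8D³k) = (79.8×10³)(4.3⁴)/(8·54.0³·5.4) = 4.011 → N_a = 4
Actual rate k = Gd⁴/(8D³·4) = 5.4143 N/mm
Working load F = kδ = 5.4143·29 = 157.02 N
C = 54.0/4.3 = 12.5581; K_W = (4C−1)/(4C−4)+0.615/C = 1.1139
τ_max = K_W·8FD/(πd³) = 1.1139·271.56 = 302.48 MPa
τ_max > 208 MPa → exceeds allowable

(a) 4 coils; (b) NO, τ_max = 302 MPa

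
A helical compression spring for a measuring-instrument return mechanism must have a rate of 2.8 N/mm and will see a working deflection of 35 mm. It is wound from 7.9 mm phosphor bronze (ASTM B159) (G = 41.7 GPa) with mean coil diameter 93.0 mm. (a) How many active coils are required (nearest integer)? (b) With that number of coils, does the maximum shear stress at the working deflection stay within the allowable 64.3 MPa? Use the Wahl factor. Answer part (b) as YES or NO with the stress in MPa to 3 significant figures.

N_a = Gd⁴/(8D³k) = (41.7×10³)(7.9⁴)/(8·93.0³·2.8) = 9.015 → N_a = 9
Actual rate k = Gd⁴/(8D³·9) = 2.8045 N/mm
Working load F = kδ = 2.8045·35 = 98.159 N
C = 93.0/7.9 = 11.7722; K_W = (4C−1)/(4C−4)+0.615/C = 1.1219
τ_max = K_W·8FD/(πd³) = 1.1219·47.149 = 52.895 MPa
τ_max ≤ 64.3 MPa → acceptable

(a) 9 coils; (b) YES, τ_max = 52.9 MPa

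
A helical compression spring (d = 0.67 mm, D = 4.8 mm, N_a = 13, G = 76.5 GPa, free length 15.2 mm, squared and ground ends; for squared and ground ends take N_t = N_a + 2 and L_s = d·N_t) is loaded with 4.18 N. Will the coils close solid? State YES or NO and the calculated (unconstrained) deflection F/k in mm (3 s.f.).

k = Gd⁴/(8D³N_a) = (76.5×10³)(0.67⁴)/(8·4.8³·13) = 1.3403 N/mm
N_t = 15; L_s = 0.67·15 = 10.05 mm; δ_solid = L₀ − L_s = 15.2 − 10.05 = 5.15 mm
δ = F/k = 4.18/1.3403 = 3.1187 mm
δ < δ_solid → spring does not go solid

NO, δ = 3.12 mm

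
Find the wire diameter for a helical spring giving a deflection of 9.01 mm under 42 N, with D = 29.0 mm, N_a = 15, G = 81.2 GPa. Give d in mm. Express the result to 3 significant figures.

3.60 mm

Required rate k = F/δ = 42/9.01 = 4.6615 N/mm
d = (8D³N_a·k / G)^(1/4) = (8·29.0³·15·4.6615 / (81.2×10³))^0.25
  = (168.01)^0.25 = 3.6003 mm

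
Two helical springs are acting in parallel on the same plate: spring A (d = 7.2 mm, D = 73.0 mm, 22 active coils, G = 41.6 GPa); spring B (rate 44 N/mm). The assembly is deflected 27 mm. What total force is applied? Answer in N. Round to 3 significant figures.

1230 N

k_A = Gd⁴/(8D³N_a) = (41.6×10³)(7.2⁴)/(8·73.0³·22) = 1.6328 N/mm
Parallel: k_eq = 1.6328 + 44 = 45.633 N/mm
F = k_eq·δ = 45.633·27 = 1232.1 N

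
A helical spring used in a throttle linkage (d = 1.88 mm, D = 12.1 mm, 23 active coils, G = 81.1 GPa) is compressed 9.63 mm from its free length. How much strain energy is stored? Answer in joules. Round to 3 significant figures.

k = Gd⁴/(8D³N_a) = (81.1×10³)(1.88⁴)/(8·12.1³·23) = 3.108 N/mm
U = ½kδ² = 0.5 × 3.108 × 9.63² = 144.11 N·mm = 0.14411 J

0.144 J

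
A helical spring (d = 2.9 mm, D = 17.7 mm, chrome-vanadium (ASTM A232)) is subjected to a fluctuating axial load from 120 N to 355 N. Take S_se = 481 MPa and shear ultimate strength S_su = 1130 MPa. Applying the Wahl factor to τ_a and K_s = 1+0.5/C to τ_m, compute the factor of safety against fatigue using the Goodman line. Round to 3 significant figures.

C = D/d = 17.7/2.9 = 6.1034; K_W = (4C−1)/(4C−4)+0.615/C = 1.2477; K_s = 1+0.5/C = 1.0819
F_a = (F_max−F_min)/2 = 117.5 N; F_m = (F_max+F_min)/2 = 237.5 N
τ_a = K_W·8F_aD/(πd³) = 1.2477 × 217.15 = 270.94 MPa
τ_m = K_s·8F_mD/(πd³) = 1.0819 × 438.92 = 474.87 MPa
Goodman: 1/n_f = τ_a/S_se + τ_m/S_su = 270.94/481 + 474.87/1130 = 0.56329 + 0.42024 = 0.98353
n_f = 1/0.98353 = 1.017

1.02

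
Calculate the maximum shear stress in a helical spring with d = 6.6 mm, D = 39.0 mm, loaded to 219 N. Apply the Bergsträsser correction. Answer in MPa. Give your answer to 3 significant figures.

94.0 MPa

Spring index C = D/d = 39.0/6.6 = 5.9091
K_B = (4C+2)/(4C−3) = 25.636/20.636 = 1.2423
τ₀ = 8FD/(πd³) = 8·219·39.0/(π·6.6³) = 68328/903.2 = 75.651 MPa
τ_max = K·τ₀ = 1.2423 × 75.651 = 93.981 MPa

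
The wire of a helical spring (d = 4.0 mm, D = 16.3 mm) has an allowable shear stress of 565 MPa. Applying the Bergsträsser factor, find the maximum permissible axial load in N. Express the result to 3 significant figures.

C = D/d = 16.3/4.0 = 4.0750
K_B = (4C+2)/(4C−3) = 18.300/13.300 = 1.3759
τ_max = K·8FD/(πd³) → F_max = τ_allow·πd³/(8DK)
F_max = 565·π·4.0³/(8·16.3·1.3759) = 1.136e+05/179.42 = 633.14 N

633 N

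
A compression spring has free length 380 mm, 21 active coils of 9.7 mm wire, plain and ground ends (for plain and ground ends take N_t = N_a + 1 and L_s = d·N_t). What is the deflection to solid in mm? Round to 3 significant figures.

N_t = 22; L_s = 9.7·22 = 213.4 mm
δ_solid = L₀ − L_s = 380 − 213.4 = 166.6 mm

167 mm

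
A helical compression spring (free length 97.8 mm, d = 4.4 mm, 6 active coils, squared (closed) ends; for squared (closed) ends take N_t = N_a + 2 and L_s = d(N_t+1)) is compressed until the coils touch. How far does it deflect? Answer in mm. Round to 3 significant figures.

N_t = 8; L_s = 4.4·9 = 39.6 mm
δ_solid = L₀ − L_s = 97.8 − 39.6 = 58.2 mm

58.2 mm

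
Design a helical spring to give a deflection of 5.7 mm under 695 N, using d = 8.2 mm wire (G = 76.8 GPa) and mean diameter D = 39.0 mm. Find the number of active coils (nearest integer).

6

Required rate k = F/δ = 695/5.7 = 121.93 N/mm
N_a = Gd⁴/(8D³k) = (76.8×10³ × 8.2⁴)/(8 × 39.0³ × 121.93)
    = 3.4723e+08 / 5.7862e+07 = 6.001 → 6 coils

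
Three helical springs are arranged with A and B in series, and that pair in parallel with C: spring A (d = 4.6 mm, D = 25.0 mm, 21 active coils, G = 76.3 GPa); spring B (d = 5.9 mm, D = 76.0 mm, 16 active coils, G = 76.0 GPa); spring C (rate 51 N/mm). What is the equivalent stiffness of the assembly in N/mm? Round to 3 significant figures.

k_A = Gd⁴/(8D³N_a) = (76.3×10³)(4.6⁴)/(8·25.0³·21) = 13.014 N/mm
k_B = Gd⁴/(8D³N_a) = (76.0×10³)(5.9⁴)/(8·76.0³·16) = 1.639 N/mm
Springs A,B series: k_AB = 1/(1/13.014+1/1.639) = 1.4557 N/mm; parallel with C: k_eq = 1.4557+51 = 52.456 N/mm

52.5 N/mm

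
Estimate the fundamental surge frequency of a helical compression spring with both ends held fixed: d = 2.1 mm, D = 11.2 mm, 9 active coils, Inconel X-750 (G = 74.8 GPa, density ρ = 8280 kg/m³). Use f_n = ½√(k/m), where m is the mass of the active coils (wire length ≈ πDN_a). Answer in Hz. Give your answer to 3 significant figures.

629 Hz

k = Gd⁴/(8D³N_a) = (74.8×10³)(2.1⁴)/(8·11.2³·9) = 14.381 N/mm = 14381 N/m
Wire length L = πDN_a = π·11.2·9 = 316.67 mm
m = ρ·(πd²/4)·L = 8280 × 3.4636×10⁻⁶ m² × 0.31667 m = 0.0090817 kg
f_n = ½√(k/m) = 0.5·√(14381/0.0090817) = 0.5·√(1.5835e+06) = 629.19 Hz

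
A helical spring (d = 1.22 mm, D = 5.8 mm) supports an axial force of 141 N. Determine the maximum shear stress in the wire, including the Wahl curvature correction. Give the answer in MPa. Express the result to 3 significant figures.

1520 MPa

Spring index C = D/d = 5.8/1.22 = 4.7541
K_W = (4C−1)/(4C−4) + 0.615/C = 18.016/15.016 + 0.1294 = 1.3291
τ₀ = 8FD/(πd³) = 8·141·5.8/(π·1.22³) = 6542.4/5.7047 = 1146.9 MPa
τ_max = K·τ₀ = 1.3291 × 1146.9 = 1524.3 MPa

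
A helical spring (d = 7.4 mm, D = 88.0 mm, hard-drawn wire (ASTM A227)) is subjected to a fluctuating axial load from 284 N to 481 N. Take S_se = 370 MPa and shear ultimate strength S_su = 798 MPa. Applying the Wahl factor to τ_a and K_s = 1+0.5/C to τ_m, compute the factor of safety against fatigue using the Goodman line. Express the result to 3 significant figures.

C = D/d = 88.0/7.4 = 11.8919; K_W = (4C−1)/(4C−4)+0.615/C = 1.1206; K_s = 1+0.5/C = 1.0420
F_a = (F_max−F_min)/2 = 98.5 N; F_m = (F_max+F_min)/2 = 382.5 N
τ_a = K_W·8F_aD/(πd³) = 1.1206 × 54.471 = 61.039 MPa
τ_m = K_s·8F_mD/(πd³) = 1.0420 × 211.52 = 220.42 MPa
Goodman: 1/n_f = τ_a/S_se + τ_m/S_su = 61.039/370 + 220.42/798 = 0.16497 + 0.27621 = 0.44118
n_f = 1/0.44118 = 2.267

2.27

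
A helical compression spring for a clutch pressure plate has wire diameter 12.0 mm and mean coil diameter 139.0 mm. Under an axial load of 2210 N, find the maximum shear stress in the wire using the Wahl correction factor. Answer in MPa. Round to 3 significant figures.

Spring index C = D/d = 139.0/12.0 = 11.5833
K_W = (4C−1)/(4C−4) + 0.615/C = 45.333/42.333 + 0.0531 = 1.1240
τ₀ = 8FD/(πd³) = 8·2210·139.0/(π·12.0³) = 2.45752e+06/5428.7 = 452.69 MPa
τ_max = K·τ₀ = 1.1240 × 452.69 = 508.81 MPa

509 MPa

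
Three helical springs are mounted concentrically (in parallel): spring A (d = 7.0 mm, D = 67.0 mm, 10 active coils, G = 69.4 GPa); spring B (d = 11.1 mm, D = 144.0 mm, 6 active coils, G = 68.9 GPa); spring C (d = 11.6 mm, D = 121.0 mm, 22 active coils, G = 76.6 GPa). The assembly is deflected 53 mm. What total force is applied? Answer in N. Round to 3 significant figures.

990 N

k_A = Gd⁴/(8D³N_a) = (69.4×10³)(7.0⁴)/(8·67.0³·10) = 6.9253 N/mm
k_B = Gd⁴/(8D³N_a) = (68.9×10³)(11.1⁴)/(8·144.0³·6) = 7.2976 N/mm
k_C = Gd⁴/(8D³N_a) = (76.6×10³)(11.6⁴)/(8·121.0³·22) = 4.4483 N/mm
Parallel: k_eq = 6.9253 + 7.2976 + 4.4483 = 18.671 N/mm
F = k_eq·δ = 18.671·53 = 989.57 N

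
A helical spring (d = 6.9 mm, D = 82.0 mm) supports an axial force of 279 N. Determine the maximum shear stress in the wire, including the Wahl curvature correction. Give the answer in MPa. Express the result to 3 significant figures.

Spring index C = D/d = 82.0/6.9 = 11.8841
K_W = (4C−1)/(4C−4) + 0.615/C = 46.536/43.536 + 0.0518 = 1.1207
τ₀ = 8FD/(πd³) = 8·279·82.0/(π·6.9³) = 183024/1032 = 177.34 MPa
τ_max = K·τ₀ = 1.1207 × 177.34 = 198.74 MPa

199 MPa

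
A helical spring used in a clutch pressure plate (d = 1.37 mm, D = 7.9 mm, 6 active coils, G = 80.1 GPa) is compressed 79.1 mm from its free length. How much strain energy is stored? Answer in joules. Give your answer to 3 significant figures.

37.3 J

k = Gd⁴/(8D³N_a) = (80.1×10³)(1.37⁴)/(8·7.9³·6) = 11.923 N/mm
U = ½kδ² = 0.5 × 11.923 × 79.1² = 37301 N·mm = 37.301 J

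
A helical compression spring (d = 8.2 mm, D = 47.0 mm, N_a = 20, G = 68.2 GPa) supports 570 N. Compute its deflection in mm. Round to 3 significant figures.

30.7 mm

k = Gd⁴/(8D³N_a) = (68.2×10³)(8.2⁴)/(8·47.0³·20) = 18.562 N/mm
δ = F/k = 570 / 18.562 = 30.708 mm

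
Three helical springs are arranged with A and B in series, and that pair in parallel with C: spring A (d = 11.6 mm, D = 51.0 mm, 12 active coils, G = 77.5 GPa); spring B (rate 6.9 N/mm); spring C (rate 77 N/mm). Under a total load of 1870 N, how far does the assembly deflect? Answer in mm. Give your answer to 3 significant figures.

22.4 mm

k_A = Gd⁴/(8D³N_a) = (77.5×10³)(11.6⁴)/(8·51.0³·12) = 110.19 N/mm
Springs A,B series: k_AB = 1/(1/110.19+1/6.9) = 6.4934 N/mm; parallel with C: k_eq = 6.4934+77 = 83.493 N/mm
δ = F/k_eq = 1870/83.493 = 22.397 mm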